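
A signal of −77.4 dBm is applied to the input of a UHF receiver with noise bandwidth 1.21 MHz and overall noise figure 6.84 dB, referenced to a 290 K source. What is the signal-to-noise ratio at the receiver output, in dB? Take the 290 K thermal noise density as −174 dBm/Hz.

Noise floor: N = −174 + 10 log₁₀(B) + NF
10 log₁₀(1.21×10⁶) = 60.83 dB
N = −174 + 60.83 + 6.84 = −106.33 dBm
SNR = P_sig − N = −77.4 − (−106.33) = 28.93 dB → 28.9 dB

28.9 dB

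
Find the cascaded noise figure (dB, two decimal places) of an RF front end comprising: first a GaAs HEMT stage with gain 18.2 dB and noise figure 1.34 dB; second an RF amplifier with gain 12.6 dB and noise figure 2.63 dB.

Convert to linear (a loss of L dB is a gain of −L dB): F_i = 10^(NF_i/10), G_i = 10^(G_i,dB/10)
  Stage 1: F_1 = 10^(1.34/10) = 1.361, G_1 = 10^(18.2/10) = 66.07
  Stage 2: F_2 = 10^(2.63/10) = 1.832, G_2 = 10^(12.6/10) = 18.20
Friis cascade:
  F = 1.361 + (1.832 − 1)/66.07 = 1.374
NF = 10 log₁₀(1.374) = 1.38 dB

1.38 dB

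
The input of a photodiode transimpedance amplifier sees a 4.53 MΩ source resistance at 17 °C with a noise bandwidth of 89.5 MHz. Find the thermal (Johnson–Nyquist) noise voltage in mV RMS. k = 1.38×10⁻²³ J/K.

T = 17 °C + 273.15 = 290.15 K
V_n = √(4kTRB)
4kTRB = 4 × 1.38×10⁻²³ × 290.15 × 4.53×10⁶ × 8.95×10⁷ = 6.49×10⁻⁶ V²
V_n = √(6.49×10⁻⁶) = 2.55×10⁻³ V = 2.55 mV

2.55 mV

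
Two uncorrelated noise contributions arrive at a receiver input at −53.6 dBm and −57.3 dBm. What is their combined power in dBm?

Convert to linear, add, convert back:
P₁ = 4.37×10⁻⁹ W, P₂ = 1.86×10⁻⁹ W
P_tot = 6.23×10⁻⁹ W → 10 log₁₀(P_tot / 10⁻³) = −52.1 dBm

−52.1 dBm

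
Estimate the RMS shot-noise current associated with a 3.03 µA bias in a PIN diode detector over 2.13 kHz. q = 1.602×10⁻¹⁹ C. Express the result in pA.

45.5 pA

I_n = √(2qI·B)
2qI·B = 2 × 1.602×10⁻¹⁹ × 3.03×10⁻⁶ × 2.13×10³ = 2.07×10⁻²¹ A²
I_n = √(2.07×10⁻²¹) = 4.55×10⁻¹¹ A = 45.5 pA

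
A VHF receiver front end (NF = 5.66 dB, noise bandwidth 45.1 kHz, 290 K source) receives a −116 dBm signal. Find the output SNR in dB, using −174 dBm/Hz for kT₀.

Noise floor: N = −174 + 10 log₁₀(B) + NF
10 log₁₀(4.51×10⁴) = 46.54 dB
N = −174 + 46.54 + 5.66 = −121.80 dBm
SNR = P_sig − N = −116 − (−121.80) = 5.80 dB → 5.8 dB

5.8 dB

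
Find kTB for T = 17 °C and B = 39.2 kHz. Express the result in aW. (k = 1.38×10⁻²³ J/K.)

157 aW

T = 17 °C + 273.15 = 290.15 K
P_n = kTB = 1.38×10⁻²³ × 290.15 × 3.92×10⁴ = 1.57×10⁻¹⁶ W = 157 aW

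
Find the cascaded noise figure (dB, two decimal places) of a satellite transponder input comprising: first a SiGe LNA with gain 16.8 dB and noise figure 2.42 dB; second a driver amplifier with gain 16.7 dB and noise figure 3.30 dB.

Convert to linear (a loss of L dB is a gain of −L dB): F_i = 10^(NF_i/10), G_i = 10^(G_i,dB/10)
  Stage 1: F_1 = 10^(2.42/10) = 1.746, G_1 = 10^(16.8/10) = 47.86
  Stage 2: F_2 = 10^(3.30/10) = 2.138, G_2 = 10^(16.7/10) = 46.77
Friis cascade:
  F = 1.746 + (2.138 − 1)/47.86 = 1.770
NF = 10 log₁₀(1.770) = 2.48 dB

2.48 dB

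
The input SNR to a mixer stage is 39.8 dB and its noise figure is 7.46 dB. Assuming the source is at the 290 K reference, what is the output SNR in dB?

32.34 dB

By definition F = SNR_in/SNR_out, so in dB: SNR_out = SNR_in − NF
SNR_out = 39.8 − 7.46 = 32.34 dB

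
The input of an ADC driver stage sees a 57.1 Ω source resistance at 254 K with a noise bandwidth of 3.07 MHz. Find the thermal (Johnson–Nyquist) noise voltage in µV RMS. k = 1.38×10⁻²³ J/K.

V_n = √(4kTRB)
4kTRB = 4 × 1.38×10⁻²³ × 254 × 5.71×10¹ × 3.07×10⁶ = 2.46×10⁻¹² V²
V_n = √(2.46×10⁻¹²) = 1.57×10⁻⁶ V = 1.57 µV

1.57 µV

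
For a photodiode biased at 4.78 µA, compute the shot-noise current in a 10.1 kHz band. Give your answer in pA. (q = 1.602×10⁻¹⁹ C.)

124 pA

I_n = √(2qI·B)
2qI·B = 2 × 1.602×10⁻¹⁹ × 4.78×10⁻⁶ × 1.01×10⁴ = 1.55×10⁻²⁰ A²
I_n = √(1.55×10⁻²⁰) = 1.24×10⁻¹⁰ A = 124 pA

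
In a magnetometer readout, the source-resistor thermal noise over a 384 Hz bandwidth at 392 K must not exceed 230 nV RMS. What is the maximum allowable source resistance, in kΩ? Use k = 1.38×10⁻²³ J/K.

Johnson–Nyquist: V_n = √(4kTRB) ⇒ R = V_n² / (4kTB)
4kTB = 4 × 1.38×10⁻²³ × 392 × 3.84×10² = 8.31×10⁻¹⁸
R = (2.30×10⁻⁷)² / 8.31×10⁻¹⁸ = 6.37×10³ Ω = 6.37 kΩ

6.37 kΩ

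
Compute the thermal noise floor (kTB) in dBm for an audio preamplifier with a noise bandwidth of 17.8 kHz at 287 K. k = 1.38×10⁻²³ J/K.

−131.5 dBm

P_n = kTB = 1.38×10⁻²³ × 287 × 1.78×10⁴ = 7.05×10⁻¹⁷ W
In dBm: 10 log₁₀(7.05×10⁻¹⁷ / 10⁻³) = −131.5 dBm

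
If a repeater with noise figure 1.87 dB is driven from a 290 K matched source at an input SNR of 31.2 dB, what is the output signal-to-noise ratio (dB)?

29.33 dB

By definition F = SNR_in/SNR_out, so in dB: SNR_out = SNR_in − NF
SNR_out = 31.2 − 1.87 = 29.33 dB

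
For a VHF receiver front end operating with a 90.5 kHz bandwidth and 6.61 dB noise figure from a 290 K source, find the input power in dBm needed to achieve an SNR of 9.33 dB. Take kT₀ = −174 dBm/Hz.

−108.5 dBm

Sensitivity = −174 + 10 log₁₀(B) + NF + SNR_min
= −174 + 49.57 + 6.61 + 9.33
= −108.49 dBm → −108.5 dBm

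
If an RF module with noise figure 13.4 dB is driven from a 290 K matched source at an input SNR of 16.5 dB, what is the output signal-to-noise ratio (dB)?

By definition F = SNR_in/SNR_out, so in dB: SNR_out = SNR_in − NF
SNR_out = 16.5 − 13.4 = 3.1 dB

3.1 dB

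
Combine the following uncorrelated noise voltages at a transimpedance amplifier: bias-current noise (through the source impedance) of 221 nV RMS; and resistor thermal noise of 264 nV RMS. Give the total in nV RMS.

Uncorrelated sources add in power (mean-square): V_tot = √(ΣV_i²)
V_tot = √[(2.21×10⁻⁷)² + (2.64×10⁻⁷)²] = 3.44×10⁻⁷ V = 344 nV

344 nV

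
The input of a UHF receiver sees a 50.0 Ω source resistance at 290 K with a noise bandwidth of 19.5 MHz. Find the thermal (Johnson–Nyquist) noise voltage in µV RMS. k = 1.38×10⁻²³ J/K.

V_n = √(4kTRB)
4kTRB = 4 × 1.38×10⁻²³ × 290 × 5.00×10¹ × 1.95×10⁷ = 1.56×10⁻¹¹ V²
V_n = √(1.56×10⁻¹¹) = 3.95×10⁻⁶ V = 3.95 µV

3.95 µV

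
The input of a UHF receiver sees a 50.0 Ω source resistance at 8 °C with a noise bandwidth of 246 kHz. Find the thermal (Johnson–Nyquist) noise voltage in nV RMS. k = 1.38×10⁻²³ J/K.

437 nV

T = 8 °C + 273.15 = 281.15 K
V_n = √(4kTRB)
4kTRB = 4 × 1.38×10⁻²³ × 281.15 × 5.00×10¹ × 2.46×10⁵ = 1.91×10⁻¹³ V²
V_n = √(1.91×10⁻¹³) = 4.37×10⁻⁷ V = 437 nV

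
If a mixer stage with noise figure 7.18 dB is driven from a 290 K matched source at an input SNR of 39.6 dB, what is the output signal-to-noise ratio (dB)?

32.42 dB

By definition F = SNR_in/SNR_out, so in dB: SNR_out = SNR_in − NF
SNR_out = 39.6 − 7.18 = 32.42 dB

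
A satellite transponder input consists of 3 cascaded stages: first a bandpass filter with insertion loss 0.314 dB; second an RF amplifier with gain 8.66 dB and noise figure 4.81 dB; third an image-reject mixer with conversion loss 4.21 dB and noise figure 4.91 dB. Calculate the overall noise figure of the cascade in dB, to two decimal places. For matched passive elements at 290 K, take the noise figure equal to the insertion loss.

5.52 dB

Convert to linear (a loss of L dB is a gain of −L dB): F_i = 10^(NF_i/10), G_i = 10^(G_i,dB/10)
  Stage 1: F_1 = 10^(0.314/10) = 1.075, G_1 = 10^(−0.314/10) = 0.9303
  Stage 2: F_2 = 10^(4.81/10) = 3.027, G_2 = 10^(8.66/10) = 7.345
  Stage 3: F_3 = 10^(4.91/10) = 3.097, G_3 = 10^(−4.21/10) = 0.3793
Friis cascade:
  F = 1.075 + (3.027 − 1)/0.9303 + (3.097 − 1)/6.833 = 3.561
NF = 10 log₁₀(3.561) = 5.52 dB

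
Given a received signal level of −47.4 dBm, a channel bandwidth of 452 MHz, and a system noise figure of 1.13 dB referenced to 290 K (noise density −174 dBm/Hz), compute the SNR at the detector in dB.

38.9 dB

Noise floor: N = −174 + 10 log₁₀(B) + NF
10 log₁₀(4.52×10⁸) = 86.55 dB
N = −174 + 86.55 + 1.13 = −86.32 dBm
SNR = P_sig − N = −47.4 − (−86.32) = 38.92 dB → 38.9 dB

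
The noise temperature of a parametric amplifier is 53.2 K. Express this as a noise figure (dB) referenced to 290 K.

0.731 dB

F = 1 + T_e/T₀ = 1 + 53.2/290 = 1.18345
NF = 10 log₁₀(1.18345) = 0.731 dB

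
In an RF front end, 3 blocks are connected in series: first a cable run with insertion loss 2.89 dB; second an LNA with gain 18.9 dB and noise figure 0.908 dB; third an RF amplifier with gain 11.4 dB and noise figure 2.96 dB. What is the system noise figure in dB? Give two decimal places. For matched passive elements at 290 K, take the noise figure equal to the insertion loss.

3.84 dB

Convert to linear (a loss of L dB is a gain of −L dB): F_i = 10^(NF_i/10), G_i = 10^(G_i,dB/10)
  Stage 1: F_1 = 10^(2.89/10) = 1.945, G_1 = 10^(−2.89/10) = 0.5140
  Stage 2: F_2 = 10^(0.908/10) = 1.233, G_2 = 10^(18.9/10) = 77.62
  Stage 3: F_3 = 10^(2.96/10) = 1.977, G_3 = 10^(11.4/10) = 13.80
Friis cascade:
  F = 1.945 + (1.233 − 1)/0.5140 + (1.977 − 1)/39.90 = 2.422
NF = 10 log₁₀(2.422) = 3.84 dB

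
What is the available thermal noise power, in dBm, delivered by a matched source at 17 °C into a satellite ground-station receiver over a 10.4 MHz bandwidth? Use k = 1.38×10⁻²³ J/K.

T = 17 °C + 273.15 = 290.15 K
P_n = kTB = 1.38×10⁻²³ × 290.15 × 1.04×10⁷ = 4.16×10⁻¹⁴ W
In dBm: 10 log₁₀(4.16×10⁻¹⁴ / 10⁻³) = −103.8 dBm

−103.8 dBm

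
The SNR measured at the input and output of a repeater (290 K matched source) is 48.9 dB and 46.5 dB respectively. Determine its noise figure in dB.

NF (dB) = SNR_in(dB) − SNR_out(dB) when the source is at T₀
NF = 48.9 − 46.5 = 2.4 dB

2.4 dB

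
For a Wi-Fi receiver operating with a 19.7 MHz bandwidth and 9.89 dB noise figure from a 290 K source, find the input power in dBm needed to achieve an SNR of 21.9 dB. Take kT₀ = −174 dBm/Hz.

−69.3 dBm

Sensitivity = −174 + 10 log₁₀(B) + NF + SNR_min
= −174 + 72.94 + 9.89 + 21.9
= −69.27 dBm → −69.3 dBm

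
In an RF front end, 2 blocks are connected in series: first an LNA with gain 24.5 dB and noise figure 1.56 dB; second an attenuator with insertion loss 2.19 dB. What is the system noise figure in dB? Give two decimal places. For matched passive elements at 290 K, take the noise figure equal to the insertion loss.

Convert to linear (a loss of L dB is a gain of −L dB): F_i = 10^(NF_i/10), G_i = 10^(G_i,dB/10)
  Stage 1: F_1 = 10^(1.56/10) = 1.432, G_1 = 10^(24.5/10) = 281.8
  Stage 2: F_2 = 10^(2.19/10) = 1.656, G_2 = 10^(−2.19/10) = 0.6039
Friis cascade:
  F = 1.432 + (1.656 − 1)/281.8 = 1.435
NF = 10 log₁₀(1.435) = 1.57 dB

1.57 dB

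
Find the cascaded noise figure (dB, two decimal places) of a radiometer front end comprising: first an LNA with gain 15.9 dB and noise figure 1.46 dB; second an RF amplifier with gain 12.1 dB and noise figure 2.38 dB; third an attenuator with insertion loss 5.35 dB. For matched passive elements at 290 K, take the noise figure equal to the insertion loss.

1.53 dB

Convert to linear (a loss of L dB is a gain of −L dB): F_i = 10^(NF_i/10), G_i = 10^(G_i,dB/10)
  Stage 1: F_1 = 10^(1.46/10) = 1.400, G_1 = 10^(15.9/10) = 38.90
  Stage 2: F_2 = 10^(2.38/10) = 1.730, G_2 = 10^(12.1/10) = 16.22
  Stage 3: F_3 = 10^(5.35/10) = 3.428, G_3 = 10^(−5.35/10) = 0.2917
Friis cascade:
  F = 1.400 + (1.730 − 1)/38.90 + (3.428 − 1)/631.0 = 1.422
NF = 10 log₁₀(1.422) = 1.53 dB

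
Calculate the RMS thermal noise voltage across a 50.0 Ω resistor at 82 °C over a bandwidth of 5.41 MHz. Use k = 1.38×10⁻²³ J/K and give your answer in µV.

T = 82 °C + 273.15 = 355.15 K
V_n = √(4kTRB)
4kTRB = 4 × 1.38×10⁻²³ × 355.15 × 5.00×10¹ × 5.41×10⁶ = 5.30×10⁻¹² V²
V_n = √(5.30×10⁻¹²) = 2.30×10⁻⁶ V = 2.30 µV

2.30 µV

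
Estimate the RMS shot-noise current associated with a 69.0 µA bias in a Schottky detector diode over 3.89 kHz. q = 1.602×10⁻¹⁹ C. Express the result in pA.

293 pA

I_n = √(2qI·B)
2qI·B = 2 × 1.602×10⁻¹⁹ × 6.90×10⁻⁵ × 3.89×10³ = 8.60×10⁻²⁰ A²
I_n = √(8.60×10⁻²⁰) = 2.93×10⁻¹⁰ A = 293 pA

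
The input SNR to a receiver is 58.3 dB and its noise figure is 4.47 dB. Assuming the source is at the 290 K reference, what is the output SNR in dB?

53.83 dB

By definition F = SNR_in/SNR_out, so in dB: SNR_out = SNR_in − NF
SNR_out = 58.3 − 4.47 = 53.83 dB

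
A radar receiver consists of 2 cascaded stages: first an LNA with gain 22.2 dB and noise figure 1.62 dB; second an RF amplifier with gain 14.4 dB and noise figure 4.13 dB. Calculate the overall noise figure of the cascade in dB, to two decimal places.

Convert to linear (a loss of L dB is a gain of −L dB): F_i = 10^(NF_i/10), G_i = 10^(G_i,dB/10)
  Stage 1: F_1 = 10^(1.62/10) = 1.452, G_1 = 10^(22.2/10) = 166.0
  Stage 2: F_2 = 10^(4.13/10) = 2.588, G_2 = 10^(14.4/10) = 27.54
Friis cascade:
  F = 1.452 + (2.588 − 1)/166.0 = 1.462
NF = 10 log₁₀(1.462) = 1.65 dB

1.65 dB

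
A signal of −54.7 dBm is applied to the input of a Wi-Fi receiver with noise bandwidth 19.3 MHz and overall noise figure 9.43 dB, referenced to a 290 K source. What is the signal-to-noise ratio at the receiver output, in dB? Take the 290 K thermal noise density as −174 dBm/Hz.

Noise floor: N = −174 + 10 log₁₀(B) + NF
10 log₁₀(1.93×10⁷) = 72.86 dB
N = −174 + 72.86 + 9.43 = −91.71 dBm
SNR = P_sig − N = −54.7 − (−91.71) = 37.01 dB → 37.0 dB

37.0 dB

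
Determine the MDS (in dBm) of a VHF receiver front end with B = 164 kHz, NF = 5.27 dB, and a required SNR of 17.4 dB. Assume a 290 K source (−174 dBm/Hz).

−99.2 dBm

Sensitivity = −174 + 10 log₁₀(B) + NF + SNR_min
= −174 + 52.15 + 5.27 + 17.4
= −99.18 dBm → −99.2 dBm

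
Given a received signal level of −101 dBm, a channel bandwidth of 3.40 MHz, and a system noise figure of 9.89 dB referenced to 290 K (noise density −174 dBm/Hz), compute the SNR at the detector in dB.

−2.2 dB

Noise floor: N = −174 + 10 log₁₀(B) + NF
10 log₁₀(3.40×10⁶) = 65.31 dB
N = −174 + 65.31 + 9.89 = −98.80 dBm
SNR = P_sig − N = −101 − (−98.80) = −2.20 dB → −2.2 dB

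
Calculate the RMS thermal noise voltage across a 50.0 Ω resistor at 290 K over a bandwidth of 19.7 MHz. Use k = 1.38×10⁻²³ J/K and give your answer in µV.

3.97 µV

V_n = √(4kTRB)
4kTRB = 4 × 1.38×10⁻²³ × 290 × 5.00×10¹ × 1.97×10⁷ = 1.58×10⁻¹¹ V²
V_n = √(1.58×10⁻¹¹) = 3.97×10⁻⁶ V = 3.97 µV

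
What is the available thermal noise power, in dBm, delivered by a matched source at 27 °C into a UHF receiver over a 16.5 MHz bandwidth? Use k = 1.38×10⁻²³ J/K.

−101.7 dBm

T = 27 °C + 273.15 = 300.15 K
P_n = kTB = 1.38×10⁻²³ × 300.15 × 1.65×10⁷ = 6.83×10⁻¹⁴ W
In dBm: 10 log₁₀(6.83×10⁻¹⁴ / 10⁻³) = −101.7 dBm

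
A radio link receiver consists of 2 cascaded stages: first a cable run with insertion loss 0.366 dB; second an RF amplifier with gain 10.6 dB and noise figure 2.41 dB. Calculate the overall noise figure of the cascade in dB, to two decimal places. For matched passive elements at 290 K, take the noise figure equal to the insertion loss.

2.78 dB

Convert to linear (a loss of L dB is a gain of −L dB): F_i = 10^(NF_i/10), G_i = 10^(G_i,dB/10)
  Stage 1: F_1 = 10^(0.366/10) = 1.088, G_1 = 10^(−0.366/10) = 0.9192
  Stage 2: F_2 = 10^(2.41/10) = 1.742, G_2 = 10^(10.6/10) = 11.48
Friis cascade:
  F = 1.088 + (1.742 − 1)/0.9192 = 1.895
NF = 10 log₁₀(1.895) = 2.78 dB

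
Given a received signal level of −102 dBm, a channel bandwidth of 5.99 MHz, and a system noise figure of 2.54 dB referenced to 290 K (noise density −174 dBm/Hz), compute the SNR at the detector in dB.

1.7 dB

Noise floor: N = −174 + 10 log₁₀(B) + NF
10 log₁₀(5.99×10⁶) = 67.77 dB
N = −174 + 67.77 + 2.54 = −103.69 dBm
SNR = P_sig − N = −102 − (−103.69) = 1.69 dB → 1.7 dB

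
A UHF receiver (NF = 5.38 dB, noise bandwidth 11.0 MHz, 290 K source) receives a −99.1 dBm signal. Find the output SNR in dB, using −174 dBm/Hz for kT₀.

−0.9 dB

Noise floor: N = −174 + 10 log₁₀(B) + NF
10 log₁₀(1.10×10⁷) = 70.41 dB
N = −174 + 70.41 + 5.38 = −98.21 dBm
SNR = P_sig − N = −99.1 − (−98.21) = −0.89 dB → −0.9 dB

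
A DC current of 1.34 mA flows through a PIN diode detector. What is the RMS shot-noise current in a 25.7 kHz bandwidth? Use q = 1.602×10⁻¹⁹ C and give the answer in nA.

I_n = √(2qI·B)
2qI·B = 2 × 1.602×10⁻¹⁹ × 1.34×10⁻³ × 2.57×10⁴ = 1.10×10⁻¹⁷ A²
I_n = √(1.10×10⁻¹⁷) = 3.32×10⁻⁹ A = 3.32 nA

3.32 nA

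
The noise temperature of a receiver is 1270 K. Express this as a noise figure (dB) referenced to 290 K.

7.31 dB

F = 1 + T_e/T₀ = 1 + 1270/290 = 5.37931
NF = 10 log₁₀(5.37931) = 7.31 dB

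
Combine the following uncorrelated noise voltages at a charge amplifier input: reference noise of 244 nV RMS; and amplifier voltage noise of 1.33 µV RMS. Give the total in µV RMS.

Uncorrelated sources add in power (mean-square): V_tot = √(ΣV_i²)
V_tot = √[(2.44×10⁻⁷)² + (1.33×10⁻⁶)²] = 1.35×10⁻⁶ V = 1.35 µV

1.35 µV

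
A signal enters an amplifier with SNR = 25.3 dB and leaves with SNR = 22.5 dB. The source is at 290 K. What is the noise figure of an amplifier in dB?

2.8 dB

NF (dB) = SNR_in(dB) − SNR_out(dB) when the source is at T₀
NF = 25.3 − 22.5 = 2.8 dB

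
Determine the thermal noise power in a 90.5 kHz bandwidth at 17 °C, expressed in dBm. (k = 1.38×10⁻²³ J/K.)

T = 17 °C + 273.15 = 290.15 K
P_n = kTB = 1.38×10⁻²³ × 290.15 × 9.05×10⁴ = 3.62×10⁻¹⁶ W
In dBm: 10 log₁₀(3.62×10⁻¹⁶ / 10⁻³) = −124.4 dBm

−124.4 dBm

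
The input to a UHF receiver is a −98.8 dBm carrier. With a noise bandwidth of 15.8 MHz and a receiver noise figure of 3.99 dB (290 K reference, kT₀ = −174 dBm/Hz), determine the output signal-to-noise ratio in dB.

Noise floor: N = −174 + 10 log₁₀(B) + NF
10 log₁₀(1.58×10⁷) = 71.99 dB
N = −174 + 71.99 + 3.99 = −98.02 dBm
SNR = P_sig − N = −98.8 − (−98.02) = −0.78 dB → −0.8 dB

−0.8 dB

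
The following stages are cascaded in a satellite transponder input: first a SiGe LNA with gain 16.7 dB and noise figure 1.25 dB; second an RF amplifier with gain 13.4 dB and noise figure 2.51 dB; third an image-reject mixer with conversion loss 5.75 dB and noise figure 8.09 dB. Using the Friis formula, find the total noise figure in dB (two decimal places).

Convert to linear (a loss of L dB is a gain of −L dB): F_i = 10^(NF_i/10), G_i = 10^(G_i,dB/10)
  Stage 1: F_1 = 10^(1.25/10) = 1.334, G_1 = 10^(16.7/10) = 46.77
  Stage 2: F_2 = 10^(2.51/10) = 1.782, G_2 = 10^(13.4/10) = 21.88
  Stage 3: F_3 = 10^(8.09/10) = 6.442, G_3 = 10^(−5.75/10) = 0.2661
Friis cascade:
  F = 1.334 + (1.782 − 1)/46.77 + (6.442 − 1)/1023 = 1.356
NF = 10 log₁₀(1.356) = 1.32 dB

1.32 dB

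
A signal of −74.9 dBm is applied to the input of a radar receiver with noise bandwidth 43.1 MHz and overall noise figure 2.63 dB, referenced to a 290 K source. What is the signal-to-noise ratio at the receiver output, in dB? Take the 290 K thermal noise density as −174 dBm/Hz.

20.1 dB

Noise floor: N = −174 + 10 log₁₀(B) + NF
10 log₁₀(4.31×10⁷) = 76.34 dB
N = −174 + 76.34 + 2.63 = −95.03 dBm
SNR = P_sig − N = −74.9 − (−95.03) = 20.13 dB → 20.1 dB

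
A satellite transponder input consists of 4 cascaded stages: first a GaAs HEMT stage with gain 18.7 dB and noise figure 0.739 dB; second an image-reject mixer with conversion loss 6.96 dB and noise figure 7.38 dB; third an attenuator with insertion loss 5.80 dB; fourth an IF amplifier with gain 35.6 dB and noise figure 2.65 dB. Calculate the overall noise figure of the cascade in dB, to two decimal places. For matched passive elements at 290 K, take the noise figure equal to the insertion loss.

2.17 dB

Convert to linear (a loss of L dB is a gain of −L dB): F_i = 10^(NF_i/10), G_i = 10^(G_i,dB/10)
  Stage 1: F_1 = 10^(0.739/10) = 1.185, G_1 = 10^(18.7/10) = 74.13
  Stage 2: F_2 = 10^(7.38/10) = 5.470, G_2 = 10^(−6.96/10) = 0.2014
  Stage 3: F_3 = 10^(5.80/10) = 3.802, G_3 = 10^(−5.80/10) = 0.2630
  Stage 4: F_4 = 10^(2.65/10) = 1.841, G_4 = 10^(35.6/10) = 3631
Friis cascade:
  F = 1.185 + (5.470 − 1)/74.13 + (3.802 − 1)/14.93 + (1.841 − 1)/3.926 = 1.648
NF = 10 log₁₀(1.648) = 2.17 dB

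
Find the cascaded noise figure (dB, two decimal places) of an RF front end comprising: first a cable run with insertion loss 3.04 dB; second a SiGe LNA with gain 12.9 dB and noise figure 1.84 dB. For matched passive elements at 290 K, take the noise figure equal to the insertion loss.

Convert to linear (a loss of L dB is a gain of −L dB): F_i = 10^(NF_i/10), G_i = 10^(G_i,dB/10)
  Stage 1: F_1 = 10^(3.04/10) = 2.014, G_1 = 10^(−3.04/10) = 0.4966
  Stage 2: F_2 = 10^(1.84/10) = 1.528, G_2 = 10^(12.9/10) = 19.50
Friis cascade:
  F = 2.014 + (1.528 − 1)/0.4966 = 3.076
NF = 10 log₁₀(3.076) = 4.88 dB

4.88 dB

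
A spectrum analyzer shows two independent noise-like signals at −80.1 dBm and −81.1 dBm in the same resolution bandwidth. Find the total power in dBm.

−77.6 dBm

Convert to linear, add, convert back:
P₁ = 9.77×10⁻¹² W, P₂ = 7.76×10⁻¹² W
P_tot = 1.75×10⁻¹¹ W → 10 log₁₀(P_tot / 10⁻³) = −77.6 dBm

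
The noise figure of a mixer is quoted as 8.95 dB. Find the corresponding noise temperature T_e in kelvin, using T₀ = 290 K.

F = 10^(8.95/10) = 7.85236
T_e = (F − 1)·T₀ = (7.85236 − 1) × 290 = 1987 K

1987 K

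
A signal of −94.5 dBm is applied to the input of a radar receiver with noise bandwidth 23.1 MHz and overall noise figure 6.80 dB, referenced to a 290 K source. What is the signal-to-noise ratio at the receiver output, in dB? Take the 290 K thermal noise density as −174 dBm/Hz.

Noise floor: N = −174 + 10 log₁₀(B) + NF
10 log₁₀(2.31×10⁷) = 73.64 dB
N = −174 + 73.64 + 6.80 = −93.56 dBm
SNR = P_sig − N = −94.5 − (−93.56) = −0.94 dB → −0.9 dB

−0.9 dB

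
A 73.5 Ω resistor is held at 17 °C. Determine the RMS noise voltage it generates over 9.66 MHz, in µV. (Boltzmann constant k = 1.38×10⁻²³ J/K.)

T = 17 °C + 273.15 = 290.15 K
V_n = √(4kTRB)
4kTRB = 4 × 1.38×10⁻²³ × 290.15 × 7.35×10¹ × 9.66×10⁶ = 1.14×10⁻¹¹ V²
V_n = √(1.14×10⁻¹¹) = 3.37×10⁻⁶ V = 3.37 µV

3.37 µV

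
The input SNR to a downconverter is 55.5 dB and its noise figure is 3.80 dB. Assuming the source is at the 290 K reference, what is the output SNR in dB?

51.70 dB

By definition F = SNR_in/SNR_out, so in dB: SNR_out = SNR_in − NF
SNR_out = 55.5 − 3.80 = 51.70 dB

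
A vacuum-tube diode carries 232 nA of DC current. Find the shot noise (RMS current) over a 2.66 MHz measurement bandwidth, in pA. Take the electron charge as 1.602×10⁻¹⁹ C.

I_n = √(2qI·B)
2qI·B = 2 × 1.602×10⁻¹⁹ × 2.32×10⁻⁷ × 2.66×10⁶ = 1.98×10⁻¹⁹ A²
I_n = √(1.98×10⁻¹⁹) = 4.45×10⁻¹⁰ A = 445 pA

445 pA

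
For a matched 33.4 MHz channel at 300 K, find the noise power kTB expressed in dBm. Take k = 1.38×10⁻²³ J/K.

P_n = kTB = 1.38×10⁻²³ × 300 × 3.34×10⁷ = 1.38×10⁻¹³ W
In dBm: 10 log₁₀(1.38×10⁻¹³ / 10⁻³) = −98.6 dBm

−98.6 dBm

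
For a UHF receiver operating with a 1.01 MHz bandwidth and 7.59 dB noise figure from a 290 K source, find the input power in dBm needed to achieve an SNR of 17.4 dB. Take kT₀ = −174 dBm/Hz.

−89.0 dBm

Sensitivity = −174 + 10 log₁₀(B) + NF + SNR_min
= −174 + 60.04 + 7.59 + 17.4
= −88.97 dBm → −89.0 dBm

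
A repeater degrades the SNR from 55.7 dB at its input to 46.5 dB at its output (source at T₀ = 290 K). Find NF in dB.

NF (dB) = SNR_in(dB) − SNR_out(dB) when the source is at T₀
NF = 55.7 − 46.5 = 9.2 dB

9.2 dB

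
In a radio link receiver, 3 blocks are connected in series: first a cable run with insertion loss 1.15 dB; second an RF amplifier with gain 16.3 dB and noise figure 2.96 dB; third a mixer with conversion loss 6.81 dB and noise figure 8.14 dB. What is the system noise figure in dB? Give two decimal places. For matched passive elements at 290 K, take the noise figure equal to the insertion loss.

Convert to linear (a loss of L dB is a gain of −L dB): F_i = 10^(NF_i/10), G_i = 10^(G_i,dB/10)
  Stage 1: F_1 = 10^(1.15/10) = 1.303, G_1 = 10^(−1.15/10) = 0.7674
  Stage 2: F_2 = 10^(2.96/10) = 1.977, G_2 = 10^(16.3/10) = 42.66
  Stage 3: F_3 = 10^(8.14/10) = 6.516, G_3 = 10^(−6.81/10) = 0.2084
Friis cascade:
  F = 1.303 + (1.977 − 1)/0.7674 + (6.516 − 1)/32.73 = 2.745
NF = 10 log₁₀(2.745) = 4.39 dB

4.39 dB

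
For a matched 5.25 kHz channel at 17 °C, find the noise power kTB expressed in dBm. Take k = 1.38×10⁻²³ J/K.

−136.8 dBm

T = 17 °C + 273.15 = 290.15 K
P_n = kTB = 1.38×10⁻²³ × 290.15 × 5.25×10³ = 2.10×10⁻¹⁷ W
In dBm: 10 log₁₀(2.10×10⁻¹⁷ / 10⁻³) = −136.8 dBm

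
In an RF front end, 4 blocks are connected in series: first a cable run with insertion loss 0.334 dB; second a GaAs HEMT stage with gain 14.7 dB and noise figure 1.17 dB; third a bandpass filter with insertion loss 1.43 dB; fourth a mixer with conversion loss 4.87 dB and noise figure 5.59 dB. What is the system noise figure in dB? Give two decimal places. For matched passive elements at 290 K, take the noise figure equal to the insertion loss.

Convert to linear (a loss of L dB is a gain of −L dB): F_i = 10^(NF_i/10), G_i = 10^(G_i,dB/10)
  Stage 1: F_1 = 10^(0.334/10) = 1.080, G_1 = 10^(−0.334/10) = 0.9260
  Stage 2: F_2 = 10^(1.17/10) = 1.309, G_2 = 10^(14.7/10) = 29.51
  Stage 3: F_3 = 10^(1.43/10) = 1.390, G_3 = 10^(−1.43/10) = 0.7194
  Stage 4: F_4 = 10^(5.59/10) = 3.622, G_4 = 10^(−4.87/10) = 0.3258
Friis cascade:
  F = 1.080 + (1.309 − 1)/0.9260 + (1.390 − 1)/27.33 + (3.622 − 1)/19.66 = 1.561
NF = 10 log₁₀(1.561) = 1.94 dB

1.94 dB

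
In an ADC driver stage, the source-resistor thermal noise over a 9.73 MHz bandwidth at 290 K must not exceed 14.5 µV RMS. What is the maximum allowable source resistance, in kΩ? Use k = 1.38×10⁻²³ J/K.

Johnson–Nyquist: V_n = √(4kTRB) ⇒ R = V_n² / (4kTB)
4kTB = 4 × 1.38×10⁻²³ × 290 × 9.73×10⁶ = 1.56×10⁻¹³
R = (1.45×10⁻⁵)² / 1.56×10⁻¹³ = 1.35×10³ Ω = 1.35 kΩ

1.35 kΩ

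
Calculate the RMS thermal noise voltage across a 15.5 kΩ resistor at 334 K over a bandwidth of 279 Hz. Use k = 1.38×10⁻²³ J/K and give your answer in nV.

282 nV

V_n = √(4kTRB)
4kTRB = 4 × 1.38×10⁻²³ × 334 × 1.55×10⁴ × 2.79×10² = 7.97×10⁻¹⁴ V²
V_n = √(7.97×10⁻¹⁴) = 2.82×10⁻⁷ V = 282 nV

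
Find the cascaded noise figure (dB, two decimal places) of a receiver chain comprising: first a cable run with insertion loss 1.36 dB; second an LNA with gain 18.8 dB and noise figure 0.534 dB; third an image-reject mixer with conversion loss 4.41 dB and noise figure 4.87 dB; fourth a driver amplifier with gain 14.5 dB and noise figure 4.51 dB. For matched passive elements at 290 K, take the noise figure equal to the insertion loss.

2.24 dB

Convert to linear (a loss of L dB is a gain of −L dB): F_i = 10^(NF_i/10), G_i = 10^(G_i,dB/10)
  Stage 1: F_1 = 10^(1.36/10) = 1.368, G_1 = 10^(−1.36/10) = 0.7311
  Stage 2: F_2 = 10^(0.534/10) = 1.131, G_2 = 10^(18.8/10) = 75.86
  Stage 3: F_3 = 10^(4.87/10) = 3.069, G_3 = 10^(−4.41/10) = 0.3622
  Stage 4: F_4 = 10^(4.51/10) = 2.825, G_4 = 10^(14.5/10) = 28.18
Friis cascade:
  F = 1.368 + (1.131 − 1)/0.7311 + (3.069 − 1)/55.46 + (2.825 − 1)/20.09 = 1.675
NF = 10 log₁₀(1.675) = 2.24 dB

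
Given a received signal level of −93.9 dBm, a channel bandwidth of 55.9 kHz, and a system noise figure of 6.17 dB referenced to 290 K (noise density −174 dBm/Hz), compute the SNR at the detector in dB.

Noise floor: N = −174 + 10 log₁₀(B) + NF
10 log₁₀(5.59×10⁴) = 47.47 dB
N = −174 + 47.47 + 6.17 = −120.36 dBm
SNR = P_sig − N = −93.9 − (−120.36) = 26.46 dB → 26.5 dB

26.5 dB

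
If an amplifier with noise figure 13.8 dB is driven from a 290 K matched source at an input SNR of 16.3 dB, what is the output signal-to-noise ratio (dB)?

2.5 dB

By definition F = SNR_in/SNR_out, so in dB: SNR_out = SNR_in − NF
SNR_out = 16.3 − 13.8 = 2.5 dB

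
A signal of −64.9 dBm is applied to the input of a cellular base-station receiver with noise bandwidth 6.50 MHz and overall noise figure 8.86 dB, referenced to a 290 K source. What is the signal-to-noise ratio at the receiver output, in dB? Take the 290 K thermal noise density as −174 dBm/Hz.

Noise floor: N = −174 + 10 log₁₀(B) + NF
10 log₁₀(6.50×10⁶) = 68.13 dB
N = −174 + 68.13 + 8.86 = −97.01 dBm
SNR = P_sig − N = −64.9 − (−97.01) = 32.11 dB → 32.1 dB

32.1 dB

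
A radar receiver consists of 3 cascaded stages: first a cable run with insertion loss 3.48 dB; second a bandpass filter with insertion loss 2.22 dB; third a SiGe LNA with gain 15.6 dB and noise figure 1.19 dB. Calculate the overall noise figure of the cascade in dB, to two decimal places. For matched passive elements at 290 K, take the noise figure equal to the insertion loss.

Convert to linear (a loss of L dB is a gain of −L dB): F_i = 10^(NF_i/10), G_i = 10^(G_i,dB/10)
  Stage 1: F_1 = 10^(3.48/10) = 2.228, G_1 = 10^(−3.48/10) = 0.4487
  Stage 2: F_2 = 10^(2.22/10) = 1.667, G_2 = 10^(−2.22/10) = 0.5998
  Stage 3: F_3 = 10^(1.19/10) = 1.315, G_3 = 10^(15.6/10) = 36.31
Friis cascade:
  F = 2.228 + (1.667 − 1)/0.4487 + (1.315 − 1)/0.2692 = 4.887
NF = 10 log₁₀(4.887) = 6.89 dB

6.89 dB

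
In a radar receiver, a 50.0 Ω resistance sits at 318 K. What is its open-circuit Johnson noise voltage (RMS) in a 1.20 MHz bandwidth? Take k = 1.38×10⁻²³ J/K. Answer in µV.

V_n = √(4kTRB)
4kTRB = 4 × 1.38×10⁻²³ × 318 × 5.00×10¹ × 1.20×10⁶ = 1.05×10⁻¹² V²
V_n = √(1.05×10⁻¹²) = 1.03×10⁻⁶ V = 1.03 µV

1.03 µV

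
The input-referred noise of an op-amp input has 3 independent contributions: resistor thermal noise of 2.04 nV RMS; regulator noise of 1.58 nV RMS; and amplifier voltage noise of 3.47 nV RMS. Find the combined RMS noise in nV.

Uncorrelated sources add in power (mean-square): V_tot = √(ΣV_i²)
V_tot = √[(2.04×10⁻⁹)² + (1.58×10⁻⁹)² + (3.47×10⁻⁹)²] = 4.32×10⁻⁹ V = 4.32 nV

4.32 nV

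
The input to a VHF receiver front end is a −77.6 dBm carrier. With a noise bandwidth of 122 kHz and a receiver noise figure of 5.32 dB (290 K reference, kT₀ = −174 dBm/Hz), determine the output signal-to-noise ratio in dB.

40.2 dB

Noise floor: N = −174 + 10 log₁₀(B) + NF
10 log₁₀(1.22×10⁵) = 50.86 dB
N = −174 + 50.86 + 5.32 = −117.82 dBm
SNR = P_sig − N = −77.6 − (−117.82) = 40.22 dB → 40.2 dB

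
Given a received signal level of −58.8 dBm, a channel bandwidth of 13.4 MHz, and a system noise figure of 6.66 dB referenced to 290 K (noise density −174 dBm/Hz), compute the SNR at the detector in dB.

37.3 dB

Noise floor: N = −174 + 10 log₁₀(B) + NF
10 log₁₀(1.34×10⁷) = 71.27 dB
N = −174 + 71.27 + 6.66 = −96.07 dBm
SNR = P_sig − N = −58.8 − (−96.07) = 37.27 dB → 37.3 dB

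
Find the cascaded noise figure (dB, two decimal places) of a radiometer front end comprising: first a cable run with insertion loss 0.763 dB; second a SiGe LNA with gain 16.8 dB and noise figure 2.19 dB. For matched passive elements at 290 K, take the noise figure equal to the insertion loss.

2.95 dB

Convert to linear (a loss of L dB is a gain of −L dB): F_i = 10^(NF_i/10), G_i = 10^(G_i,dB/10)
  Stage 1: F_1 = 10^(0.763/10) = 1.192, G_1 = 10^(−0.763/10) = 0.8389
  Stage 2: F_2 = 10^(2.19/10) = 1.656, G_2 = 10^(16.8/10) = 47.86
Friis cascade:
  F = 1.192 + (1.656 − 1)/0.8389 = 1.974
NF = 10 log₁₀(1.974) = 2.95 dB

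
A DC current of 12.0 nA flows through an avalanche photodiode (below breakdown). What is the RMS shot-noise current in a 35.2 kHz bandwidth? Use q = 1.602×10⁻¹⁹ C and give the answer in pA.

11.6 pA

I_n = √(2qI·B)
2qI·B = 2 × 1.602×10⁻¹⁹ × 1.20×10⁻⁸ × 3.52×10⁴ = 1.35×10⁻²² A²
I_n = √(1.35×10⁻²²) = 1.16×10⁻¹¹ A = 11.6 pA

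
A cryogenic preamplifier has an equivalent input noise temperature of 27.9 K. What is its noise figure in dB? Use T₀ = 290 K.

0.399 dB

F = 1 + T_e/T₀ = 1 + 27.9/290 = 1.09621
NF = 10 log₁₀(1.09621) = 0.399 dB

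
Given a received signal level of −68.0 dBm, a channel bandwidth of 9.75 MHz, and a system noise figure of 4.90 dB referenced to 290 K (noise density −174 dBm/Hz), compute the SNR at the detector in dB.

31.2 dB

Noise floor: N = −174 + 10 log₁₀(B) + NF
10 log₁₀(9.75×10⁶) = 69.89 dB
N = −174 + 69.89 + 4.90 = −99.21 dBm
SNR = P_sig − N = −68.0 − (−99.21) = 31.21 dB → 31.2 dB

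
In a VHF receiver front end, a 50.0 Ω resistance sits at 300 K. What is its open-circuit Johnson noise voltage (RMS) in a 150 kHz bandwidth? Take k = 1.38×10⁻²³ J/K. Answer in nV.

352 nV

V_n = √(4kTRB)
4kTRB = 4 × 1.38×10⁻²³ × 300 × 5.00×10¹ × 1.50×10⁵ = 1.24×10⁻¹³ V²
V_n = √(1.24×10⁻¹³) = 3.52×10⁻⁷ V = 352 nV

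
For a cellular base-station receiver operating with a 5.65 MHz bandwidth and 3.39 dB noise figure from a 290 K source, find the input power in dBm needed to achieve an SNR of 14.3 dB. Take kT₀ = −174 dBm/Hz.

Sensitivity = −174 + 10 log₁₀(B) + NF + SNR_min
= −174 + 67.52 + 3.39 + 14.3
= −88.79 dBm → −88.8 dBm

−88.8 dBm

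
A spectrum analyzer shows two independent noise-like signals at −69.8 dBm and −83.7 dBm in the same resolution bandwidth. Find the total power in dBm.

Convert to linear, add, convert back:
P₁ = 1.05×10⁻¹⁰ W, P₂ = 4.27×10⁻¹² W
P_tot = 1.09×10⁻¹⁰ W → 10 log₁₀(P_tot / 10⁻³) = −69.6 dBm

−69.6 dBm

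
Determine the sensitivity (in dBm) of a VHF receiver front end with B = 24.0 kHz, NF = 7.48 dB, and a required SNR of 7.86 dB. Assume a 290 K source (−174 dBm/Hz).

−114.9 dBm

Sensitivity = −174 + 10 log₁₀(B) + NF + SNR_min
= −174 + 43.8 + 7.48 + 7.86
= −114.86 dBm → −114.9 dBm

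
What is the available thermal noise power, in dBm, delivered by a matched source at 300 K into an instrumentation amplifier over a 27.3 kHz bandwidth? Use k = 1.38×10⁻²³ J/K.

−129.5 dBm

P_n = kTB = 1.38×10⁻²³ × 300 × 2.73×10⁴ = 1.13×10⁻¹⁶ W
In dBm: 10 log₁₀(1.13×10⁻¹⁶ / 10⁻³) = −129.5 dBm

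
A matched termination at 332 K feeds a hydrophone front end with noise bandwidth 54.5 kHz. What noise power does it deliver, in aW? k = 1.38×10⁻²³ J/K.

P_n = kTB = 1.38×10⁻²³ × 332 × 5.45×10⁴ = 2.50×10⁻¹⁶ W = 250 aW

250 aW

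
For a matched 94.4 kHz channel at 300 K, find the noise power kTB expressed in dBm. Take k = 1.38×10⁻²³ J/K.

−124.1 dBm

P_n = kTB = 1.38×10⁻²³ × 300 × 9.44×10⁴ = 3.91×10⁻¹⁶ W
In dBm: 10 log₁₀(3.91×10⁻¹⁶ / 10⁻³) = −124.1 dBm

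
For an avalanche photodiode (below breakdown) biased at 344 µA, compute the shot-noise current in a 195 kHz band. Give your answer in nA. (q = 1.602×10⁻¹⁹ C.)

I_n = √(2qI·B)
2qI·B = 2 × 1.602×10⁻¹⁹ × 3.44×10⁻⁴ × 1.95×10⁵ = 2.15×10⁻¹⁷ A²
I_n = √(2.15×10⁻¹⁷) = 4.64×10⁻⁹ A = 4.64 nA

4.64 nA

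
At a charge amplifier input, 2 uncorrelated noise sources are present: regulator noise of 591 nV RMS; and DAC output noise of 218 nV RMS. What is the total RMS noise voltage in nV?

Uncorrelated sources add in power (mean-square): V_tot = √(ΣV_i²)
V_tot = √[(5.91×10⁻⁷)² + (2.18×10⁻⁷)²] = 6.30×10⁻⁷ V = 630 nV

630 nV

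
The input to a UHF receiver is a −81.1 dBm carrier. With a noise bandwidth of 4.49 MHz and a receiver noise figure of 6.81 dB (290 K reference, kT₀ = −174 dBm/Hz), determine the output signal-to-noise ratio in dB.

19.6 dB

Noise floor: N = −174 + 10 log₁₀(B) + NF
10 log₁₀(4.49×10⁶) = 66.52 dB
N = −174 + 66.52 + 6.81 = −100.67 dBm
SNR = P_sig − N = −81.1 − (−100.67) = 19.57 dB → 19.6 dB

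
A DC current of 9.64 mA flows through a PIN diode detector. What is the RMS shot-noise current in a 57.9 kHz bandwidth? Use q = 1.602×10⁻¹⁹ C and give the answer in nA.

13.4 nA

I_n = √(2qI·B)
2qI·B = 2 × 1.602×10⁻¹⁹ × 9.64×10⁻³ × 5.79×10⁴ = 1.79×10⁻¹⁶ A²
I_n = √(1.79×10⁻¹⁶) = 1.34×10⁻⁸ A = 13.4 nA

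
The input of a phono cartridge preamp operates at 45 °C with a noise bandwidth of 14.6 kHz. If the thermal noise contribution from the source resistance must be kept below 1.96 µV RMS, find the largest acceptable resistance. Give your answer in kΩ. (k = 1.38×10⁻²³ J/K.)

T = 45 °C + 273.15 = 318.15 K
Johnson–Nyquist: V_n = √(4kTRB) ⇒ R = V_n² / (4kTB)
4kTB = 4 × 1.38×10⁻²³ × 318.15 × 1.46×10⁴ = 2.56×10⁻¹⁶
R = (1.96×10⁻⁶)² / 2.56×10⁻¹⁶ = 1.50×10⁴ Ω = 15.0 kΩ

15.0 kΩ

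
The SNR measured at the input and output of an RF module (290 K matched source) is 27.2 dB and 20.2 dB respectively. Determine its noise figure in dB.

7.0 dB

NF (dB) = SNR_in(dB) − SNR_out(dB) when the source is at T₀
NF = 27.2 − 20.2 = 7.0 dB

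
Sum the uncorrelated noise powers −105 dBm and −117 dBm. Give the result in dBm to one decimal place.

−104.7 dBm

Convert to linear, add, convert back:
P₁ = 3.16×10⁻¹⁴ W, P₂ = 2.00×10⁻¹⁵ W
P_tot = 3.36×10⁻¹⁴ W → 10 log₁₀(P_tot / 10⁻³) = −104.7 dBm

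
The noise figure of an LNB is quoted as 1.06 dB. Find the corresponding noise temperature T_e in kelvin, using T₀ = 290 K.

80.2 K

F = 10^(1.06/10) = 1.27644
T_e = (F − 1)·T₀ = (1.27644 − 1) × 290 = 80.2 K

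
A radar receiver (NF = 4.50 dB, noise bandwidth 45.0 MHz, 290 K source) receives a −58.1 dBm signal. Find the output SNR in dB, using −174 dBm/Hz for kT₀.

34.9 dB

Noise floor: N = −174 + 10 log₁₀(B) + NF
10 log₁₀(4.50×10⁷) = 76.53 dB
N = −174 + 76.53 + 4.50 = −92.97 dBm
SNR = P_sig − N = −58.1 − (−92.97) = 34.87 dB → 34.9 dB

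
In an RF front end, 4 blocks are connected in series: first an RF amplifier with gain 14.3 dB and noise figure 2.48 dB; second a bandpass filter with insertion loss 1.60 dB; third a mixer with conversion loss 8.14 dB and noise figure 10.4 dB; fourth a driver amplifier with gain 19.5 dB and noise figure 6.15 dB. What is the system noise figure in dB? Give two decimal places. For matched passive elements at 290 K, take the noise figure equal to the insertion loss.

Convert to linear (a loss of L dB is a gain of −L dB): F_i = 10^(NF_i/10), G_i = 10^(G_i,dB/10)
  Stage 1: F_1 = 10^(2.48/10) = 1.770, G_1 = 10^(14.3/10) = 26.92
  Stage 2: F_2 = 10^(1.60/10) = 1.445, G_2 = 10^(−1.60/10) = 0.6918
  Stage 3: F_3 = 10^(10.4/10) = 10.96, G_3 = 10^(−8.14/10) = 0.1535
  Stage 4: F_4 = 10^(6.15/10) = 4.121, G_4 = 10^(19.5/10) = 89.13
Friis cascade:
  F = 1.770 + (1.445 − 1)/26.92 + (10.96 − 1)/18.62 + (4.121 − 1)/2.858 = 3.414
NF = 10 log₁₀(3.414) = 5.33 dB

5.33 dB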